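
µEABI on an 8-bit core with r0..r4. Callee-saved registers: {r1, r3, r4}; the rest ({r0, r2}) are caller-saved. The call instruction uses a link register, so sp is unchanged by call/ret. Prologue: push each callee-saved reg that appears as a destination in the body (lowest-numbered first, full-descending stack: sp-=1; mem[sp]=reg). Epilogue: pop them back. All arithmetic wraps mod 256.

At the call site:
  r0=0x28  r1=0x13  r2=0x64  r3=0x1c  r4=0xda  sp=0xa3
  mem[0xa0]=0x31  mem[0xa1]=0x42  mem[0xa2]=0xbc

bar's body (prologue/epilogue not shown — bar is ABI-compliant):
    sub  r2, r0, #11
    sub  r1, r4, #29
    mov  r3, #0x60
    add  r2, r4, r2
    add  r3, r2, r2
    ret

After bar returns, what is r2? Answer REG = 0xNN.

prologue: push r1 → mem[0xa2]=0x13, sp=0xa2
prologue: push r3 → mem[0xa1]=0x1c, sp=0xa1
body[0] sub  r2, r0, #11 → r2=0x1d
body[1] sub  r1, r4, #29 → r1=0xbd
body[2] mov  r3, #0x60 → r3=0x60
body[3] add  r2, r4, r2 → r2=0xf7
body[4] add  r3, r2, r2 → r3=0xee
epilogue: pop r3=0x1c, sp=0xa2
epilogue: pop r1=0x13, sp=0xa3
r2 is caller-saved → body value

REG = 0xf7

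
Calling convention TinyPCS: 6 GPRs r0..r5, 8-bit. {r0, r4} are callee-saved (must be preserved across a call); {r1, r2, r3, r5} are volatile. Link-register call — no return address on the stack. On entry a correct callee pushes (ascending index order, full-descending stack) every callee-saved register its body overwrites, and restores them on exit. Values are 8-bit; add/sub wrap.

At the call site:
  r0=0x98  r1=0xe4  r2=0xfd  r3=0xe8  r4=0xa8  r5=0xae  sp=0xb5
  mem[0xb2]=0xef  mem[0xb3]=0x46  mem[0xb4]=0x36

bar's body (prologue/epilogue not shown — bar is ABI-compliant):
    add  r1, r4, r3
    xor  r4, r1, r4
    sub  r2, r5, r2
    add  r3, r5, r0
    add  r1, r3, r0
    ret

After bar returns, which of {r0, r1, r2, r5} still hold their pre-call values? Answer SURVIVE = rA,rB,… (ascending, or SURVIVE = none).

SURVIVE = r0,r5

prologue: push r4 → mem[0xb4]=0xa8, sp=0xb4
body[0] add  r1, r4, r3 → r1=0x90
body[1] xor  r4, r1, r4 → r4=0x38
body[2] sub  r2, r5, r2 → r2=0xb1
body[3] add  r3, r5, r0 → r3=0x46
body[4] add  r1, r3, r0 → r1=0xde
epilogue: pop r4=0xa8, sp=0xb5
r0: callee-saved, written=False
r1: caller-saved, written=True
r2: caller-saved, written=True
r5: caller-saved, written=False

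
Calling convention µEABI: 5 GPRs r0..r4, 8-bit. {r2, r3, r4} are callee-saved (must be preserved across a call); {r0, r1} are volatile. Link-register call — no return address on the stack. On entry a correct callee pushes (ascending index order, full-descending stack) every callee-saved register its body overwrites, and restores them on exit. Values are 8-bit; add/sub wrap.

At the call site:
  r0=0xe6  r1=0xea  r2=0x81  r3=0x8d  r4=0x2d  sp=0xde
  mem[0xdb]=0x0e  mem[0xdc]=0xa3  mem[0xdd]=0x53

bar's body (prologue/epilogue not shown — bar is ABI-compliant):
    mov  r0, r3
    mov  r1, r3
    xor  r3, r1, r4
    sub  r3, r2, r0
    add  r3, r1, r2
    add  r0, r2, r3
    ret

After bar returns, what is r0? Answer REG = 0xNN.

REG = 0x8f

prologue: push r3 -> mem[0xdd]=0x8d, sp=0xdd
body[0] mov  r0, r3 -> r0=0x8d
body[1] mov  r1, r3 -> r1=0x8d
body[2] xor  r3, r1, r4 -> r3=0xa0
body[3] sub  r3, r2, r0 -> r3=0xf4
body[4] add  r3, r1, r2 -> r3=0x0e
body[5] add  r0, r2, r3 -> r0=0x8f
epilogue: pop r3=0x8d, sp=0xde
r0 is caller-saved -> body value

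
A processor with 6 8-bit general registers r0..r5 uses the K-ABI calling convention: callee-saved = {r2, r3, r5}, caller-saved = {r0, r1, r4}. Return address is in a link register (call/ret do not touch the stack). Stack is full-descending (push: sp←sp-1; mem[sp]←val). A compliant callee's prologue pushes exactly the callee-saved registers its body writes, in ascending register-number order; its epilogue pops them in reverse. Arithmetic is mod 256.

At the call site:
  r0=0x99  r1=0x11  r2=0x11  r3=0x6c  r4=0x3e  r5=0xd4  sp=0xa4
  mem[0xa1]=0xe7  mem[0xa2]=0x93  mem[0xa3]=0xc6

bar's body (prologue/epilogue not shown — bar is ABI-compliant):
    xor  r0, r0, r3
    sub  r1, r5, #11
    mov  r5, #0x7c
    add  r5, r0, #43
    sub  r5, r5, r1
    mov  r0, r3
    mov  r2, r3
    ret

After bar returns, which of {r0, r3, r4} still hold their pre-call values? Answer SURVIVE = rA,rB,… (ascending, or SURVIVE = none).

SURVIVE = r3,r4

prologue: push r2 -> mem[0xa3]=0x11, sp=0xa3
prologue: push r5 -> mem[0xa2]=0xd4, sp=0xa2
body[0] xor  r0, r0, r3 -> r0=0xf5
body[1] sub  r1, r5, #11 -> r1=0xc9
body[2] mov  r5, #0x7c -> r5=0x7c
body[3] add  r5, r0, #43 -> r5=0x20
body[4] sub  r5, r5, r1 -> r5=0x57
body[5] mov  r0, r3 -> r0=0x6c
body[6] mov  r2, r3 -> r2=0x6c
epilogue: pop r5=0xd4, sp=0xa3
epilogue: pop r2=0x11, sp=0xa4
r0: caller-saved, written=True
r3: callee-saved, written=False
r4: caller-saved, written=False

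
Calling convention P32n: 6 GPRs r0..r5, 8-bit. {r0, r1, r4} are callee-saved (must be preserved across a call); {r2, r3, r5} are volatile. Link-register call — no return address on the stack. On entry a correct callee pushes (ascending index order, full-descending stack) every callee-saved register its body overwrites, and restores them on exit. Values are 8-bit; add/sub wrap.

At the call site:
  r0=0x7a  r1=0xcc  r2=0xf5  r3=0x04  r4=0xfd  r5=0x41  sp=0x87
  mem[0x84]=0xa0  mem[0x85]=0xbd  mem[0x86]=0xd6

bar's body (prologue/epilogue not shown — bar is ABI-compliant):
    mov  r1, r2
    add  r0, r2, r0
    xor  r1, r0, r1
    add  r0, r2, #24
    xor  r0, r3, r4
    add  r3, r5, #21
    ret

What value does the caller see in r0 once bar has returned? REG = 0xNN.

prologue: push r0 -> mem[0x86]=0x7a, sp=0x86
prologue: push r1 -> mem[0x85]=0xcc, sp=0x85
body[0] mov  r1, r2 -> r1=0xf5
body[1] add  r0, r2, r0 -> r0=0x6f
body[2] xor  r1, r0, r1 -> r1=0x9a
body[3] add  r0, r2, #24 -> r0=0x0d
body[4] xor  r0, r3, r4 -> r0=0xf9
body[5] add  r3, r5, #21 -> r3=0x56
epilogue: pop r1=0xcc, sp=0x86
epilogue: pop r0=0x7a, sp=0x87
r0 is callee-saved -> restored

REG = 0x7a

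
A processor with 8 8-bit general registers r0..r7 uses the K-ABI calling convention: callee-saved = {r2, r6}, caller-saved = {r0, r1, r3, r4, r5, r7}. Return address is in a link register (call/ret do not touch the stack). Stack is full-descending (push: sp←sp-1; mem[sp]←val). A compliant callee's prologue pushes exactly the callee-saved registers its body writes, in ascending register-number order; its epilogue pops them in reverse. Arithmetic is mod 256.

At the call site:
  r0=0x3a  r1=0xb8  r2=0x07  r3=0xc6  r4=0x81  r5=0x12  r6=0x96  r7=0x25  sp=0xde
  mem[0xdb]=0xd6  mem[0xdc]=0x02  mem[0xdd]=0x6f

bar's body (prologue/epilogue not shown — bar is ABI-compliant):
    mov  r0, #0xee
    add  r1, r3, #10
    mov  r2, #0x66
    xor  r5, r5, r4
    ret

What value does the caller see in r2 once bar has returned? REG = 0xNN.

REG = 0x07

prologue: push r2 -> mem[0xdd]=0x07, sp=0xdd
body[0] mov  r0, #0xee -> r0=0xee
body[1] add  r1, r3, #10 -> r1=0xd0
body[2] mov  r2, #0x66 -> r2=0x66
body[3] xor  r5, r5, r4 -> r5=0x93
epilogue: pop r2=0x07, sp=0xde
r2 is callee-saved -> restored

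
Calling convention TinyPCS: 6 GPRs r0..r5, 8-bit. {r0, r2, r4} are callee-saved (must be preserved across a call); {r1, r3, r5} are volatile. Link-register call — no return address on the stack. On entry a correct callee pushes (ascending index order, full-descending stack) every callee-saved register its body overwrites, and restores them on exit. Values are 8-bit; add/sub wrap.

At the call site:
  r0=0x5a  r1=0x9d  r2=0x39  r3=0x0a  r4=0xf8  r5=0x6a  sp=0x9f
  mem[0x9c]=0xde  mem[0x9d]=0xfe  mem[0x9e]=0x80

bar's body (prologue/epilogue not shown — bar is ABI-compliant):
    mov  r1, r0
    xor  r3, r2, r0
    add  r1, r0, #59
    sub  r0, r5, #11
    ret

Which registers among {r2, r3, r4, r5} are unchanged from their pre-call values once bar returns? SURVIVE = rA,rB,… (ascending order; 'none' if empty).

prologue: push r0 -> mem[0x9e]=0x5a, sp=0x9e
body[0] mov  r1, r0 -> r1=0x5a
body[1] xor  r3, r2, r0 -> r3=0x63
body[2] add  r1, r0, #59 -> r1=0x95
body[3] sub  r0, r5, #11 -> r0=0x5f
epilogue: pop r0=0x5a, sp=0x9f
r2: callee-saved, written=False
r3: caller-saved, written=True
r4: callee-saved, written=False
r5: caller-saved, written=False

SURVIVE = r2,r4,r5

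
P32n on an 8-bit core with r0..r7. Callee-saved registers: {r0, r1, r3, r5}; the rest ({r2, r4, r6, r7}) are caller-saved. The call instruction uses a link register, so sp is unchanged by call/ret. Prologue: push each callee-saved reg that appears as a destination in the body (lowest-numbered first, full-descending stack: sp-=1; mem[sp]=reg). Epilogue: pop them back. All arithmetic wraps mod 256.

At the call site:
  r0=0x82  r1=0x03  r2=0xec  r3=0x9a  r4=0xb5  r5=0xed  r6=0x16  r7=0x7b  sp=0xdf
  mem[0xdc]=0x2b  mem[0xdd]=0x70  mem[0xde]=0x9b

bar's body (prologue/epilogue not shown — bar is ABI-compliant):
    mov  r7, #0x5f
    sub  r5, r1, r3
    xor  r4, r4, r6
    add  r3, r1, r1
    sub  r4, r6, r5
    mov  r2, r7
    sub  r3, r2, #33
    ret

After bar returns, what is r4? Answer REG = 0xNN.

REG = 0xad

prologue: push r3 -> mem[0xde]=0x9a, sp=0xde
prologue: push r5 -> mem[0xdd]=0xed, sp=0xdd
body[0] mov  r7, #0x5f -> r7=0x5f
body[1] sub  r5, r1, r3 -> r5=0x69
body[2] xor  r4, r4, r6 -> r4=0xa3
body[3] add  r3, r1, r1 -> r3=0x06
body[4] sub  r4, r6, r5 -> r4=0xad
body[5] mov  r2, r7 -> r2=0x5f
body[6] sub  r3, r2, #33 -> r3=0x3e
epilogue: pop r5=0xed, sp=0xde
epilogue: pop r3=0x9a, sp=0xdf
r4 is caller-saved -> body value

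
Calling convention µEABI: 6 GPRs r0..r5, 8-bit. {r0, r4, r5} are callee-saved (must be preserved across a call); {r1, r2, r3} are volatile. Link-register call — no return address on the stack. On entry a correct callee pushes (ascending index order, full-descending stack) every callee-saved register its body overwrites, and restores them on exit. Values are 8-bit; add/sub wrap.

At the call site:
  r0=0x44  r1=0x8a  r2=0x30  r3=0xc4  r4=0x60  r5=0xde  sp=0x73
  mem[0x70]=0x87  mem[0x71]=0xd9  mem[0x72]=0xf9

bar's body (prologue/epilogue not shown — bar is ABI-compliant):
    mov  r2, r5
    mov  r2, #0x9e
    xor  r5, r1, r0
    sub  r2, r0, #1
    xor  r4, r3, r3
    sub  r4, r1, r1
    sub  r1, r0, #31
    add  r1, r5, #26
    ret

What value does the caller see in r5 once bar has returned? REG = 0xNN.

REG = 0xde

prologue: push r4 -> mem[0x72]=0x60, sp=0x72
prologue: push r5 -> mem[0x71]=0xde, sp=0x71
body[0] mov  r2, r5 -> r2=0xde
body[1] mov  r2, #0x9e -> r2=0x9e
body[2] xor  r5, r1, r0 -> r5=0xce
body[3] sub  r2, r0, #1 -> r2=0x43
body[4] xor  r4, r3, r3 -> r4=0x00
body[5] sub  r4, r1, r1 -> r4=0x00
body[6] sub  r1, r0, #31 -> r1=0x25
body[7] add  r1, r5, #26 -> r1=0xe8
epilogue: pop r5=0xde, sp=0x72
epilogue: pop r4=0x60, sp=0x73
r5 is callee-saved -> restored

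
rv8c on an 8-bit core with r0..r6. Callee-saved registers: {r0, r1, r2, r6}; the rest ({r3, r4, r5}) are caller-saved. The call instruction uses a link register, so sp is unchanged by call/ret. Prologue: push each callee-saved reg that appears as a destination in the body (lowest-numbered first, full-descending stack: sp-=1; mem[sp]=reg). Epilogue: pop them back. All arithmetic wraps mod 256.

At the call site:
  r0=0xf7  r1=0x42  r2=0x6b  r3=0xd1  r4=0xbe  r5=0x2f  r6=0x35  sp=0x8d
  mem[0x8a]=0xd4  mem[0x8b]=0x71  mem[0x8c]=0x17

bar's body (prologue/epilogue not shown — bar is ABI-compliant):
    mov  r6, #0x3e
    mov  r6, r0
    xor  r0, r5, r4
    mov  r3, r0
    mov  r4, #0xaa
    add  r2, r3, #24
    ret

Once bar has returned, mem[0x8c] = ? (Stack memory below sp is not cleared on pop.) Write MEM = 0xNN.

MEM = 0xf7

prologue: push r0 -> mem[0x8c]=0xf7, sp=0x8c
prologue: push r2 -> mem[0x8b]=0x6b, sp=0x8b
prologue: push r6 -> mem[0x8a]=0x35, sp=0x8a
body[0] mov  r6, #0x3e -> r6=0x3e
body[1] mov  r6, r0 -> r6=0xf7
body[2] xor  r0, r5, r4 -> r0=0x91
body[3] mov  r3, r0 -> r3=0x91
body[4] mov  r4, #0xaa -> r4=0xaa
body[5] add  r2, r3, #24 -> r2=0xa9
epilogue: pop r6=0x35, sp=0x8b
epilogue: pop r2=0x6b, sp=0x8c
epilogue: pop r0=0xf7, sp=0x8d
prologue pushed ['r0', 'r2', 'r6'] at ['0x8c', '0x8b', '0x8a']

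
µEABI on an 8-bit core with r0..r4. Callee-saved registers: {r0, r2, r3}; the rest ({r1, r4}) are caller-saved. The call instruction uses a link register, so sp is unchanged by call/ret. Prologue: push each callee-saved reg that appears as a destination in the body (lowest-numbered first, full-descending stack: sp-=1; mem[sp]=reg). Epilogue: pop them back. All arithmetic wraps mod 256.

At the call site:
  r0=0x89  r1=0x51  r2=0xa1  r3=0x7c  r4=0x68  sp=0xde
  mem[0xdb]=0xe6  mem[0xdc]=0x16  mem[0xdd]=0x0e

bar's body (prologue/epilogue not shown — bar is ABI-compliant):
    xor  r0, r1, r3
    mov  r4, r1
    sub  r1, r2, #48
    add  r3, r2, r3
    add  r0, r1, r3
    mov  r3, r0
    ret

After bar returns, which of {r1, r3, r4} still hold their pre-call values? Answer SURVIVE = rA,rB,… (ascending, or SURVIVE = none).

SURVIVE = r3

prologue: push r0 -> mem[0xdd]=0x89, sp=0xdd
prologue: push r3 -> mem[0xdc]=0x7c, sp=0xdc
body[0] xor  r0, r1, r3 -> r0=0x2d
body[1] mov  r4, r1 -> r4=0x51
body[2] sub  r1, r2, #48 -> r1=0x71
body[3] add  r3, r2, r3 -> r3=0x1d
body[4] add  r0, r1, r3 -> r0=0x8e
body[5] mov  r3, r0 -> r3=0x8e
epilogue: pop r3=0x7c, sp=0xdd
epilogue: pop r0=0x89, sp=0xde
r1: caller-saved, written=True
r3: callee-saved, written=True
r4: caller-saved, written=True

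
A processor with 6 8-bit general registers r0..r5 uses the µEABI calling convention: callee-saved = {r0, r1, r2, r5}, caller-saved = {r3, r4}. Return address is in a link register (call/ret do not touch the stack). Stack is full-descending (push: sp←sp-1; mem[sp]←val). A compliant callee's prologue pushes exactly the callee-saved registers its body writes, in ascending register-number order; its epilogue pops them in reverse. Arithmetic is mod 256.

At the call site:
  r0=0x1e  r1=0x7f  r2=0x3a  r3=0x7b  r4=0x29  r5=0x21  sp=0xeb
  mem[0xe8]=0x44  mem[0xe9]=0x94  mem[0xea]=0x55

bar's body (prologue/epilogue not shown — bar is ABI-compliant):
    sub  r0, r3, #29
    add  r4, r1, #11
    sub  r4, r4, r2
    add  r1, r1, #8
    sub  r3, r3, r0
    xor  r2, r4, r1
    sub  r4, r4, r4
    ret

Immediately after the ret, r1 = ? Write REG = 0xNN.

prologue: push r0 -> mem[0xea]=0x1e, sp=0xea
prologue: push r1 -> mem[0xe9]=0x7f, sp=0xe9
prologue: push r2 -> mem[0xe8]=0x3a, sp=0xe8
body[0] sub  r0, r3, #29 -> r0=0x5e
body[1] add  r4, r1, #11 -> r4=0x8a
body[2] sub  r4, r4, r2 -> r4=0x50
body[3] add  r1, r1, #8 -> r1=0x87
body[4] sub  r3, r3, r0 -> r3=0x1d
body[5] xor  r2, r4, r1 -> r2=0xd7
body[6] sub  r4, r4, r4 -> r4=0x00
epilogue: pop r2=0x3a, sp=0xe9
epilogue: pop r1=0x7f, sp=0xea
epilogue: pop r0=0x1e, sp=0xeb
r1 is callee-saved -> restored

REG = 0x7f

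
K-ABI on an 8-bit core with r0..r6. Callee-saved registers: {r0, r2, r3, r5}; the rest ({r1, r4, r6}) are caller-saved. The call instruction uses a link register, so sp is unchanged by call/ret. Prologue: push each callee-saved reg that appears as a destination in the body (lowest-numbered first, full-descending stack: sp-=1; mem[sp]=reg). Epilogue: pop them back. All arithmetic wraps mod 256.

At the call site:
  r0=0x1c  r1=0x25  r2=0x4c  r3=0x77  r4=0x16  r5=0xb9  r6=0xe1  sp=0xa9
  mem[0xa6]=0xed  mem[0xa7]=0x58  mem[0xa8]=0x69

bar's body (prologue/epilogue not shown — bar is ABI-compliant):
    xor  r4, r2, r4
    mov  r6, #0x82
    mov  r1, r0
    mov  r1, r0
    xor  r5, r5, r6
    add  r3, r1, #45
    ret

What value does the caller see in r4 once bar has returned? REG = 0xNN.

REG = 0x5a

prologue: push r3 → mem[0xa8]=0x77, sp=0xa8
prologue: push r5 → mem[0xa7]=0xb9, sp=0xa7
body[0] xor  r4, r2, r4 → r4=0x5a
body[1] mov  r6, #0x82 → r6=0x82
body[2] mov  r1, r0 → r1=0x1c
body[3] mov  r1, r0 → r1=0x1c
body[4] xor  r5, r5, r6 → r5=0x3b
body[5] add  r3, r1, #45 → r3=0x49
epilogue: pop r5=0xb9, sp=0xa8
epilogue: pop r3=0x77, sp=0xa9
r4 is caller-saved → body value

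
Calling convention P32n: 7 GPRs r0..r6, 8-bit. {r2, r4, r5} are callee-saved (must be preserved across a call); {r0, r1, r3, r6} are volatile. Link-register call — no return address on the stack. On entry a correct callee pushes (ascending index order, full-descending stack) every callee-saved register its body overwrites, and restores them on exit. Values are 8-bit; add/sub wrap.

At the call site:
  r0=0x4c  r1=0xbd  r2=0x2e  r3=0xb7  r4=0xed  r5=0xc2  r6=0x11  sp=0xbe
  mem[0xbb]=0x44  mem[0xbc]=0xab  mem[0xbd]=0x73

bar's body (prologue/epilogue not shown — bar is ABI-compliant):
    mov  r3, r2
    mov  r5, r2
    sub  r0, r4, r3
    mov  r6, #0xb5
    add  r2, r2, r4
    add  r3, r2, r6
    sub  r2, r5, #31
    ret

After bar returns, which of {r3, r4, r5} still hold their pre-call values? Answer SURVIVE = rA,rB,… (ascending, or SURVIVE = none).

prologue: push r2 -> mem[0xbd]=0x2e, sp=0xbd
prologue: push r5 -> mem[0xbc]=0xc2, sp=0xbc
body[0] mov  r3, r2 -> r3=0x2e
body[1] mov  r5, r2 -> r5=0x2e
body[2] sub  r0, r4, r3 -> r0=0xbf
body[3] mov  r6, #0xb5 -> r6=0xb5
body[4] add  r2, r2, r4 -> r2=0x1b
body[5] add  r3, r2, r6 -> r3=0xd0
body[6] sub  r2, r5, #31 -> r2=0x0f
epilogue: pop r5=0xc2, sp=0xbd
epilogue: pop r2=0x2e, sp=0xbe
r3: caller-saved, written=True
r4: callee-saved, written=False
r5: callee-saved, written=True

SURVIVE = r4,r5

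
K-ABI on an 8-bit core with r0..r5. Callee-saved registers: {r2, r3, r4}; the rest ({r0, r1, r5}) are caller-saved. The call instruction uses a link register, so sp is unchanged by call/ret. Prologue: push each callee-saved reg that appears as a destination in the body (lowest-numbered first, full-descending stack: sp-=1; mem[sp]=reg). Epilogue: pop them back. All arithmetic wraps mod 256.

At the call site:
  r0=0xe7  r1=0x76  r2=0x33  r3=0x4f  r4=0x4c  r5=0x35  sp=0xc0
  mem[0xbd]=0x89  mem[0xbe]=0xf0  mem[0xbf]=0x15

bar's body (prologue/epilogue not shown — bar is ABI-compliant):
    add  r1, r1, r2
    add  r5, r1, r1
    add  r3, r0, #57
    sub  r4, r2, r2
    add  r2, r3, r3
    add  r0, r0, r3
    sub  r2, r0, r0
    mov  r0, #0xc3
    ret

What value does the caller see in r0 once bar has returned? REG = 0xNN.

prologue: push r2 → mem[0xbf]=0x33, sp=0xbf
prologue: push r3 → mem[0xbe]=0x4f, sp=0xbe
prologue: push r4 → mem[0xbd]=0x4c, sp=0xbd
body[0] add  r1, r1, r2 → r1=0xa9
body[1] add  r5, r1, r1 → r5=0x52
body[2] add  r3, r0, #57 → r3=0x20
body[3] sub  r4, r2, r2 → r4=0x00
body[4] add  r2, r3, r3 → r2=0x40
body[5] add  r0, r0, r3 → r0=0x07
body[6] sub  r2, r0, r0 → r2=0x00
body[7] mov  r0, #0xc3 → r0=0xc3
epilogue: pop r4=0x4c, sp=0xbe
epilogue: pop r3=0x4f, sp=0xbf
epilogue: pop r2=0x33, sp=0xc0
r0 is caller-saved → body value

REG = 0xc3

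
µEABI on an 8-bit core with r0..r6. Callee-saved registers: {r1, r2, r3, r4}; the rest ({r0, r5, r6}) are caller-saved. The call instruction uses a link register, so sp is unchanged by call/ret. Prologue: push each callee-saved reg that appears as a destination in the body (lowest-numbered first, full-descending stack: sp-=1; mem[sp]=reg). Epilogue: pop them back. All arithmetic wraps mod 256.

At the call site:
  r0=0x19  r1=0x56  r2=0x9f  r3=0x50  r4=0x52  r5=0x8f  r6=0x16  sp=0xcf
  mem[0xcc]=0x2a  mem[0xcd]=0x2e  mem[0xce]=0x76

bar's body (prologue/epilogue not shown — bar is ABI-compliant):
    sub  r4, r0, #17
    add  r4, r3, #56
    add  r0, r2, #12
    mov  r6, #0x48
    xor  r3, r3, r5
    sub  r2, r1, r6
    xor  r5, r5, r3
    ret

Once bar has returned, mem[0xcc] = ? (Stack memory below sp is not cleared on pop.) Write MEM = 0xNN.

MEM = 0x52

prologue: push r2 → mem[0xce]=0x9f, sp=0xce
prologue: push r3 → mem[0xcd]=0x50, sp=0xcd
prologue: push r4 → mem[0xcc]=0x52, sp=0xcc
body[0] sub  r4, r0, #17 → r4=0x08
body[1] add  r4, r3, #56 → r4=0x88
body[2] add  r0, r2, #12 → r0=0xab
body[3] mov  r6, #0x48 → r6=0x48
body[4] xor  r3, r3, r5 → r3=0xdf
body[5] sub  r2, r1, r6 → r2=0x0e
body[6] xor  r5, r5, r3 → r5=0x50
epilogue: pop r4=0x52, sp=0xcd
epilogue: pop r3=0x50, sp=0xce
epilogue: pop r2=0x9f, sp=0xcf
prologue pushed ['r2', 'r3', 'r4'] at ['0xce', '0xcd', '0xcc']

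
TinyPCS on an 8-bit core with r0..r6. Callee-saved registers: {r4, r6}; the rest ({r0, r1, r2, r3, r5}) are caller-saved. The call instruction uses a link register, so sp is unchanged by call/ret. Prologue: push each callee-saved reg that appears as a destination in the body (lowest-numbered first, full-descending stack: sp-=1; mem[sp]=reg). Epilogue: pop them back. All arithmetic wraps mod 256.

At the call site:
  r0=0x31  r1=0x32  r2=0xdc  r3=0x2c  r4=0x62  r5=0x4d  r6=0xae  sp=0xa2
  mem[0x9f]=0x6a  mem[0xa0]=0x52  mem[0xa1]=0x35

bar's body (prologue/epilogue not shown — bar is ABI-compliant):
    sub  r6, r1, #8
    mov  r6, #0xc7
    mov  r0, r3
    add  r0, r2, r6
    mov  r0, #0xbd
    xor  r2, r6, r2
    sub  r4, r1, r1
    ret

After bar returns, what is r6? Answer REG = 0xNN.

prologue: push r4 -> mem[0xa1]=0x62, sp=0xa1
prologue: push r6 -> mem[0xa0]=0xae, sp=0xa0
body[0] sub  r6, r1, #8 -> r6=0x2a
body[1] mov  r6, #0xc7 -> r6=0xc7
body[2] mov  r0, r3 -> r0=0x2c
body[3] add  r0, r2, r6 -> r0=0xa3
body[4] mov  r0, #0xbd -> r0=0xbd
body[5] xor  r2, r6, r2 -> r2=0x1b
body[6] sub  r4, r1, r1 -> r4=0x00
epilogue: pop r6=0xae, sp=0xa1
epilogue: pop r4=0x62, sp=0xa2
r6 is callee-saved -> restored

REG = 0xae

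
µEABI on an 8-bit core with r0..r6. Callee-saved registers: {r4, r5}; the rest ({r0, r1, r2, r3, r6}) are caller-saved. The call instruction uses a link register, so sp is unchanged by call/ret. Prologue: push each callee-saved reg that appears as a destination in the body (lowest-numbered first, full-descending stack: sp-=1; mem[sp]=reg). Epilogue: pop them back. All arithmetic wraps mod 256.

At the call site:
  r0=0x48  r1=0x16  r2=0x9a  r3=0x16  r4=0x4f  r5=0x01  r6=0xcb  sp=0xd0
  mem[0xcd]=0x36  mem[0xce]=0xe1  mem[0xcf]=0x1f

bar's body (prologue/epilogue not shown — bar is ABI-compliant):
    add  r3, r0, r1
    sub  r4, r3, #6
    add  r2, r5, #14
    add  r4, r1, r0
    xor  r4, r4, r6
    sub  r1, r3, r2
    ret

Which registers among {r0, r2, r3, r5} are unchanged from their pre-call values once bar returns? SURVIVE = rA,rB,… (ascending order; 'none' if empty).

prologue: push r4 → mem[0xcf]=0x4f, sp=0xcf
body[0] add  r3, r0, r1 → r3=0x5e
body[1] sub  r4, r3, #6 → r4=0x58
body[2] add  r2, r5, #14 → r2=0x0f
body[3] add  r4, r1, r0 → r4=0x5e
body[4] xor  r4, r4, r6 → r4=0x95
body[5] sub  r1, r3, r2 → r1=0x4f
epilogue: pop r4=0x4f, sp=0xd0
r0: caller-saved, written=False
r2: caller-saved, written=True
r3: caller-saved, written=True
r5: callee-saved, written=False

SURVIVE = r0,r5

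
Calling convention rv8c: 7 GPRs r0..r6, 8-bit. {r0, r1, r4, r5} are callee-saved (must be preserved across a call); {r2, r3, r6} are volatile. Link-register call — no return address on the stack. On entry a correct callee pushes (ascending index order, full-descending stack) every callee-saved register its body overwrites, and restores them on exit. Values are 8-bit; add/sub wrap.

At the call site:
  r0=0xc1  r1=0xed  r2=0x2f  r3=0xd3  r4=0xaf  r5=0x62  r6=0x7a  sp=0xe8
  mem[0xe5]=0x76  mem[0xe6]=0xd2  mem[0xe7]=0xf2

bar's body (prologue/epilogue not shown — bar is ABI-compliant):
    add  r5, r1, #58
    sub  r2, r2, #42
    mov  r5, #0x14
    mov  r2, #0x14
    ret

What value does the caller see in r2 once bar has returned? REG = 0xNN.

prologue: push r5 -> mem[0xe7]=0x62, sp=0xe7
body[0] add  r5, r1, #58 -> r5=0x27
body[1] sub  r2, r2, #42 -> r2=0x05
body[2] mov  r5, #0x14 -> r5=0x14
body[3] mov  r2, #0x14 -> r2=0x14
epilogue: pop r5=0x62, sp=0xe8
r2 is caller-saved -> body value

REG = 0x14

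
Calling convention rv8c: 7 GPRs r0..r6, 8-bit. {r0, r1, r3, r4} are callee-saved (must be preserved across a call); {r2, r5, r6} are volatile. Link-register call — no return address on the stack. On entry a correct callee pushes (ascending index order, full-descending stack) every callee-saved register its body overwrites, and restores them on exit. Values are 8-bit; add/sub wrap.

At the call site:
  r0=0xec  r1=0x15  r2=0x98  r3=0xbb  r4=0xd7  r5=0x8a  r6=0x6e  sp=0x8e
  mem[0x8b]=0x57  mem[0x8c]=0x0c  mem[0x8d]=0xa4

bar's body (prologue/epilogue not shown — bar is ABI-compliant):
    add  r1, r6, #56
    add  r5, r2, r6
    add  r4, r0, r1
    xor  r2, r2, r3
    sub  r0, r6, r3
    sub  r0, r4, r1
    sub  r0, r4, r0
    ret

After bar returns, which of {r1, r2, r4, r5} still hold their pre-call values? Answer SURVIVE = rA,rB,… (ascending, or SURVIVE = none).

SURVIVE = r1,r4

prologue: push r0 → mem[0x8d]=0xec, sp=0x8d
prologue: push r1 → mem[0x8c]=0x15, sp=0x8c
prologue: push r4 → mem[0x8b]=0xd7, sp=0x8b
body[0] add  r1, r6, #56 → r1=0xa6
body[1] add  r5, r2, r6 → r5=0x06
body[2] add  r4, r0, r1 → r4=0x92
body[3] xor  r2, r2, r3 → r2=0x23
body[4] sub  r0, r6, r3 → r0=0xb3
body[5] sub  r0, r4, r1 → r0=0xec
body[6] sub  r0, r4, r0 → r0=0xa6
epilogue: pop r4=0xd7, sp=0x8c
epilogue: pop r1=0x15, sp=0x8d
epilogue: pop r0=0xec, sp=0x8e
r1: callee-saved, written=True
r2: caller-saved, written=True
r4: callee-saved, written=True
r5: caller-saved, written=True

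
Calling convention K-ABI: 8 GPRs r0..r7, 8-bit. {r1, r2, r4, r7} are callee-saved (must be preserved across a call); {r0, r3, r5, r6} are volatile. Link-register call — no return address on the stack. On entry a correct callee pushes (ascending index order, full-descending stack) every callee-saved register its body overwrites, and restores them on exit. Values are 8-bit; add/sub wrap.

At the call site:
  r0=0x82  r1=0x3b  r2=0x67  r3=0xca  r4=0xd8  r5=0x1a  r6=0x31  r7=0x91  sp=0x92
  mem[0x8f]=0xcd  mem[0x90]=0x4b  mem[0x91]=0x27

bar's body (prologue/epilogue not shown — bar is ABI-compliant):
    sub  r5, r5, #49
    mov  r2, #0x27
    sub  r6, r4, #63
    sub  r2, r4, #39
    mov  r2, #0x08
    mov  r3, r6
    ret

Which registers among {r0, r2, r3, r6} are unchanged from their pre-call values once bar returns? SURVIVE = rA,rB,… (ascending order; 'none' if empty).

SURVIVE = r0,r2

prologue: push r2 → mem[0x91]=0x67, sp=0x91
body[0] sub  r5, r5, #49 → r5=0xe9
body[1] mov  r2, #0x27 → r2=0x27
body[2] sub  r6, r4, #63 → r6=0x99
body[3] sub  r2, r4, #39 → r2=0xb1
body[4] mov  r2, #0x08 → r2=0x08
body[5] mov  r3, r6 → r3=0x99
epilogue: pop r2=0x67, sp=0x92
r0: caller-saved, written=False
r2: callee-saved, written=True
r3: caller-saved, written=True
r6: caller-saved, written=True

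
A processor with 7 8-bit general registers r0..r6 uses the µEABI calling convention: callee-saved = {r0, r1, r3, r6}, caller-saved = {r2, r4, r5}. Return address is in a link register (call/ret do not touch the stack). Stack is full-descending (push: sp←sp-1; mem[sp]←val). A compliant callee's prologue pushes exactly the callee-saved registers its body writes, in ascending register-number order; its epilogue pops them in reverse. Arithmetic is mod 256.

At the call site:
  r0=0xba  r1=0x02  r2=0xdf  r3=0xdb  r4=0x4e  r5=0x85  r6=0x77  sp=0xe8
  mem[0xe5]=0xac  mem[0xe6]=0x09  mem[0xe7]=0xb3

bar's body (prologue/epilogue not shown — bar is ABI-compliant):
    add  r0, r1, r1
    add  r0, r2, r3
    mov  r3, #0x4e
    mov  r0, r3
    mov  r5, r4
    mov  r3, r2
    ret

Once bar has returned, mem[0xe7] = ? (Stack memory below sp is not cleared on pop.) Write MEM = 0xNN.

prologue: push r0 -> mem[0xe7]=0xba, sp=0xe7
prologue: push r3 -> mem[0xe6]=0xdb, sp=0xe6
body[0] add  r0, r1, r1 -> r0=0x04
body[1] add  r0, r2, r3 -> r0=0xba
body[2] mov  r3, #0x4e -> r3=0x4e
body[3] mov  r0, r3 -> r0=0x4e
body[4] mov  r5, r4 -> r5=0x4e
body[5] mov  r3, r2 -> r3=0xdf
epilogue: pop r3=0xdb, sp=0xe7
epilogue: pop r0=0xba, sp=0xe8
prologue pushed ['r0', 'r3'] at ['0xe7', '0xe6']

MEM = 0xba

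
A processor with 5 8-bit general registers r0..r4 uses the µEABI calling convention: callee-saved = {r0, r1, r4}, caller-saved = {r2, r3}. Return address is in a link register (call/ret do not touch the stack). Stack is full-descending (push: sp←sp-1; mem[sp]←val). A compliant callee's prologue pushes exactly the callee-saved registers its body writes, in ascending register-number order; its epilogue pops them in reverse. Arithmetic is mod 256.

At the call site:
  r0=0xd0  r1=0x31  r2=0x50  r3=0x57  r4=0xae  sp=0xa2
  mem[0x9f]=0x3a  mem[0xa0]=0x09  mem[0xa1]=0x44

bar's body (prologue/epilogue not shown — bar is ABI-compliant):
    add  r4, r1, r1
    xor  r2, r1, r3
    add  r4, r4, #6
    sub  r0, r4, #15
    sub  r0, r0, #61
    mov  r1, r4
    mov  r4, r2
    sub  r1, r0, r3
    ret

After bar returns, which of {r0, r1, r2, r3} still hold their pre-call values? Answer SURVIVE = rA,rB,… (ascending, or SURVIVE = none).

prologue: push r0 -> mem[0xa1]=0xd0, sp=0xa1
prologue: push r1 -> mem[0xa0]=0x31, sp=0xa0
prologue: push r4 -> mem[0x9f]=0xae, sp=0x9f
body[0] add  r4, r1, r1 -> r4=0x62
body[1] xor  r2, r1, r3 -> r2=0x66
body[2] add  r4, r4, #6 -> r4=0x68
body[3] sub  r0, r4, #15 -> r0=0x59
body[4] sub  r0, r0, #61 -> r0=0x1c
body[5] mov  r1, r4 -> r1=0x68
body[6] mov  r4, r2 -> r4=0x66
body[7] sub  r1, r0, r3 -> r1=0xc5
epilogue: pop r4=0xae, sp=0xa0
epilogue: pop r1=0x31, sp=0xa1
epilogue: pop r0=0xd0, sp=0xa2
r0: callee-saved, written=True
r1: callee-saved, written=True
r2: caller-saved, written=True
r3: caller-saved, written=False

SURVIVE = r0,r1,r3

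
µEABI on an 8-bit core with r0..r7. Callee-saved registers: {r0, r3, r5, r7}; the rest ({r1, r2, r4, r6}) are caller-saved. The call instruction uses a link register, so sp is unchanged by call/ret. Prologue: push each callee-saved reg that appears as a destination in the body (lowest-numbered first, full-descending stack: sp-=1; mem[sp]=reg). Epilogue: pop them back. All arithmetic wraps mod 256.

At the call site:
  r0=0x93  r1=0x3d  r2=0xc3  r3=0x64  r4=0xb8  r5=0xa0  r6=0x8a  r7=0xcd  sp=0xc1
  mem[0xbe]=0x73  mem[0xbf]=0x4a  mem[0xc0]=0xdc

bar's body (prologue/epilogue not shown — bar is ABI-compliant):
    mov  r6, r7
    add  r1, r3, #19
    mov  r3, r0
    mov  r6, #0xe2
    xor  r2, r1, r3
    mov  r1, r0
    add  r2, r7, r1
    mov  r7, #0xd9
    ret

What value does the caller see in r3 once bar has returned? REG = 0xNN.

prologue: push r3 -> mem[0xc0]=0x64, sp=0xc0
prologue: push r7 -> mem[0xbf]=0xcd, sp=0xbf
body[0] mov  r6, r7 -> r6=0xcd
body[1] add  r1, r3, #19 -> r1=0x77
body[2] mov  r3, r0 -> r3=0x93
body[3] mov  r6, #0xe2 -> r6=0xe2
body[4] xor  r2, r1, r3 -> r2=0xe4
body[5] mov  r1, r0 -> r1=0x93
body[6] add  r2, r7, r1 -> r2=0x60
body[7] mov  r7, #0xd9 -> r7=0xd9
epilogue: pop r7=0xcd, sp=0xc0
epilogue: pop r3=0x64, sp=0xc1
r3 is callee-saved -> restored

REG = 0x64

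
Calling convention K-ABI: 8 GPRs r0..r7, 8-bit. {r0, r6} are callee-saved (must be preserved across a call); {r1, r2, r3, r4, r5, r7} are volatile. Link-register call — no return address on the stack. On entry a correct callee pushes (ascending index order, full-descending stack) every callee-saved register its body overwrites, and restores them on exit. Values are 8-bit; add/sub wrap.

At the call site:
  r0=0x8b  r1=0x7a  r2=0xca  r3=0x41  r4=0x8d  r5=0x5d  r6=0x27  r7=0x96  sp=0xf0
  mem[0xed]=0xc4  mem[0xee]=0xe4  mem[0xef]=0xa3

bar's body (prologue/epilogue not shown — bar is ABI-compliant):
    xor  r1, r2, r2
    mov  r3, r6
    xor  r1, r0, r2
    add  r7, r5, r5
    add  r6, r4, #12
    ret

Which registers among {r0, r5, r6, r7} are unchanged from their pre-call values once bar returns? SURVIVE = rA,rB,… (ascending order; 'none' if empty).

SURVIVE = r0,r5,r6

prologue: push r6 -> mem[0xef]=0x27, sp=0xef
body[0] xor  r1, r2, r2 -> r1=0x00
body[1] mov  r3, r6 -> r3=0x27
body[2] xor  r1, r0, r2 -> r1=0x41
body[3] add  r7, r5, r5 -> r7=0xba
body[4] add  r6, r4, #12 -> r6=0x99
epilogue: pop r6=0x27, sp=0xf0
r0: callee-saved, written=False
r5: caller-saved, written=False
r6: callee-saved, written=True
r7: caller-saved, written=True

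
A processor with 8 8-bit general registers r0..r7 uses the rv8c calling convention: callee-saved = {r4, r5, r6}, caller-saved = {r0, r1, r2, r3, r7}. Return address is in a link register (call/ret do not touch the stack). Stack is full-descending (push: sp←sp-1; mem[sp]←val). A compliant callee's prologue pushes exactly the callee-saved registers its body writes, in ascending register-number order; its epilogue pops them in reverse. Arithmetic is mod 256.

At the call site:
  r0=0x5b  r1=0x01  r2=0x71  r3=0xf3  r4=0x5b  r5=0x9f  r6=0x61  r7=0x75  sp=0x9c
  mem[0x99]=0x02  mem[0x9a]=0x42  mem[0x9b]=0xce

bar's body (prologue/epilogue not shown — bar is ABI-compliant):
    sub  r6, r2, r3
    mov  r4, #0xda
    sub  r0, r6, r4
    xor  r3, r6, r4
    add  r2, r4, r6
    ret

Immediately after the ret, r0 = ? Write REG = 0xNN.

REG = 0xa4

prologue: push r4 -> mem[0x9b]=0x5b, sp=0x9b
prologue: push r6 -> mem[0x9a]=0x61, sp=0x9a
body[0] sub  r6, r2, r3 -> r6=0x7e
body[1] mov  r4, #0xda -> r4=0xda
body[2] sub  r0, r6, r4 -> r0=0xa4
body[3] xor  r3, r6, r4 -> r3=0xa4
body[4] add  r2, r4, r6 -> r2=0x58
epilogue: pop r6=0x61, sp=0x9b
epilogue: pop r4=0x5b, sp=0x9c
r0 is caller-saved -> body value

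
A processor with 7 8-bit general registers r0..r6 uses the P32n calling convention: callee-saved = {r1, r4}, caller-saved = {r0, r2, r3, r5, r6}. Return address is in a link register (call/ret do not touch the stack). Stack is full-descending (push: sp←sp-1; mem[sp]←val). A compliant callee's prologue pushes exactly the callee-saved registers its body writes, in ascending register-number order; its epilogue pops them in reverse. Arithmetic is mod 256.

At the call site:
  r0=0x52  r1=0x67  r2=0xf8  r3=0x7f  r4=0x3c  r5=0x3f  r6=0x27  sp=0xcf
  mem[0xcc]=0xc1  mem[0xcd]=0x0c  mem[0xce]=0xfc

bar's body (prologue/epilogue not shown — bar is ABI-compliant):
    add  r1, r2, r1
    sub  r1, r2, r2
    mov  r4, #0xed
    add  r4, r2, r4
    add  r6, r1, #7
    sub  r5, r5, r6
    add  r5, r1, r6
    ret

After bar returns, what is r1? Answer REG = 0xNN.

prologue: push r1 -> mem[0xce]=0x67, sp=0xce
prologue: push r4 -> mem[0xcd]=0x3c, sp=0xcd
body[0] add  r1, r2, r1 -> r1=0x5f
body[1] sub  r1, r2, r2 -> r1=0x00
body[2] mov  r4, #0xed -> r4=0xed
body[3] add  r4, r2, r4 -> r4=0xe5
body[4] add  r6, r1, #7 -> r6=0x07
body[5] sub  r5, r5, r6 -> r5=0x38
body[6] add  r5, r1, r6 -> r5=0x07
epilogue: pop r4=0x3c, sp=0xce
epilogue: pop r1=0x67, sp=0xcf
r1 is callee-saved -> restored

REG = 0x67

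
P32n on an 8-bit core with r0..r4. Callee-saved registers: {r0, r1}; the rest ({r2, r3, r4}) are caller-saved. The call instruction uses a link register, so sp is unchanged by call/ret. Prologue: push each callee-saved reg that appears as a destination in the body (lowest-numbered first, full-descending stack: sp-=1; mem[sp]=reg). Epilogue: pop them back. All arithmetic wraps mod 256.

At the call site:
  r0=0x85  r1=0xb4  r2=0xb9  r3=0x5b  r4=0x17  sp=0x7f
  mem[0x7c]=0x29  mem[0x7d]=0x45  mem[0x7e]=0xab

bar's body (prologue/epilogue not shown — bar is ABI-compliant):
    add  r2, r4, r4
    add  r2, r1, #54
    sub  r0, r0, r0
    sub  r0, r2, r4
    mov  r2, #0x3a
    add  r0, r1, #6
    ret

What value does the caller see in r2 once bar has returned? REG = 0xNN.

REG = 0x3a

prologue: push r0 -> mem[0x7e]=0x85, sp=0x7e
body[0] add  r2, r4, r4 -> r2=0x2e
body[1] add  r2, r1, #54 -> r2=0xea
body[2] sub  r0, r0, r0 -> r0=0x00
body[3] sub  r0, r2, r4 -> r0=0xd3
body[4] mov  r2, #0x3a -> r2=0x3a
body[5] add  r0, r1, #6 -> r0=0xba
epilogue: pop r0=0x85, sp=0x7f
r2 is caller-saved -> body value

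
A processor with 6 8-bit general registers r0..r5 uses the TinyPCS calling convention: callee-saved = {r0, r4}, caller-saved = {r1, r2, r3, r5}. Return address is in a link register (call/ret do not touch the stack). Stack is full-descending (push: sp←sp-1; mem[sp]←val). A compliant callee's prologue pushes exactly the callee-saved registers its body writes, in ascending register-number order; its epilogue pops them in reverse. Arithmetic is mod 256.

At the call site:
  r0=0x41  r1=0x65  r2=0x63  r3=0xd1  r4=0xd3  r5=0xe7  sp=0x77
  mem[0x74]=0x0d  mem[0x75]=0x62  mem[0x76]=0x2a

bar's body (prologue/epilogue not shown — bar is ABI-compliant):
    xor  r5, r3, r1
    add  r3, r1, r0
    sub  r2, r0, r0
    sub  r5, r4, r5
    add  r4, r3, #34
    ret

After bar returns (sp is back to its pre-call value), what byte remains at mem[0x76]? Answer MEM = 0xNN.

MEM = 0xd3

prologue: push r4 -> mem[0x76]=0xd3, sp=0x76
body[0] xor  r5, r3, r1 -> r5=0xb4
body[1] add  r3, r1, r0 -> r3=0xa6
body[2] sub  r2, r0, r0 -> r2=0x00
body[3] sub  r5, r4, r5 -> r5=0x1f
body[4] add  r4, r3, #34 -> r4=0xc8
epilogue: pop r4=0xd3, sp=0x77
prologue pushed ['r4'] at ['0x76']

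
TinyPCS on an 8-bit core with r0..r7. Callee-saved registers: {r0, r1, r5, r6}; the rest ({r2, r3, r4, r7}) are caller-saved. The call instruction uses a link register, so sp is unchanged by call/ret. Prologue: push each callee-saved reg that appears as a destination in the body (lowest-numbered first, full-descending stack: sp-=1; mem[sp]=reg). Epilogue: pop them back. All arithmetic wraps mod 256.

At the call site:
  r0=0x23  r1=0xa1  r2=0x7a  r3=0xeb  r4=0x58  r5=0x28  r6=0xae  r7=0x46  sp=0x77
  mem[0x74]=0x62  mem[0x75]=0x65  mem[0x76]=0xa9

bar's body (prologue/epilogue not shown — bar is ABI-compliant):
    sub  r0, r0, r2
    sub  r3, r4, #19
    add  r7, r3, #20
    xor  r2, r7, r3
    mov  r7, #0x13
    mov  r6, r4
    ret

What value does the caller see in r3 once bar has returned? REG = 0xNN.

REG = 0x45

prologue: push r0 -> mem[0x76]=0x23, sp=0x76
prologue: push r6 -> mem[0x75]=0xae, sp=0x75
body[0] sub  r0, r0, r2 -> r0=0xa9
body[1] sub  r3, r4, #19 -> r3=0x45
body[2] add  r7, r3, #20 -> r7=0x59
body[3] xor  r2, r7, r3 -> r2=0x1c
body[4] mov  r7, #0x13 -> r7=0x13
body[5] mov  r6, r4 -> r6=0x58
epilogue: pop r6=0xae, sp=0x76
epilogue: pop r0=0x23, sp=0x77
r3 is caller-saved -> body value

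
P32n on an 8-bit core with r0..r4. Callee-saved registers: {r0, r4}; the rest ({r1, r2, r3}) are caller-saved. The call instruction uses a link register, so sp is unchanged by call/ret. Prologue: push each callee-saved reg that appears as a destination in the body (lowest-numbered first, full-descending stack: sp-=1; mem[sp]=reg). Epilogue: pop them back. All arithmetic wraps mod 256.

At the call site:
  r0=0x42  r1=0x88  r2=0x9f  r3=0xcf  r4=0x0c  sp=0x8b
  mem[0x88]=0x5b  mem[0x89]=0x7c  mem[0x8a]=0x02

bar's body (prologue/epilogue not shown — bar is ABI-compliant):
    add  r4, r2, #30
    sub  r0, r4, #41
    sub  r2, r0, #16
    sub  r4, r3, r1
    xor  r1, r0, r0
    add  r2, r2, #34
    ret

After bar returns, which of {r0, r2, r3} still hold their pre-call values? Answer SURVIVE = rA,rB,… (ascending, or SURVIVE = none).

SURVIVE = r0,r3

prologue: push r0 → mem[0x8a]=0x42, sp=0x8a
prologue: push r4 → mem[0x89]=0x0c, sp=0x89
body[0] add  r4, r2, #30 → r4=0xbd
body[1] sub  r0, r4, #41 → r0=0x94
body[2] sub  r2, r0, #16 → r2=0x84
body[3] sub  r4, r3, r1 → r4=0x47
body[4] xor  r1, r0, r0 → r1=0x00
body[5] add  r2, r2, #34 → r2=0xa6
epilogue: pop r4=0x0c, sp=0x8a
epilogue: pop r0=0x42, sp=0x8b
r0: callee-saved, written=True
r2: caller-saved, written=True
r3: caller-saved, written=False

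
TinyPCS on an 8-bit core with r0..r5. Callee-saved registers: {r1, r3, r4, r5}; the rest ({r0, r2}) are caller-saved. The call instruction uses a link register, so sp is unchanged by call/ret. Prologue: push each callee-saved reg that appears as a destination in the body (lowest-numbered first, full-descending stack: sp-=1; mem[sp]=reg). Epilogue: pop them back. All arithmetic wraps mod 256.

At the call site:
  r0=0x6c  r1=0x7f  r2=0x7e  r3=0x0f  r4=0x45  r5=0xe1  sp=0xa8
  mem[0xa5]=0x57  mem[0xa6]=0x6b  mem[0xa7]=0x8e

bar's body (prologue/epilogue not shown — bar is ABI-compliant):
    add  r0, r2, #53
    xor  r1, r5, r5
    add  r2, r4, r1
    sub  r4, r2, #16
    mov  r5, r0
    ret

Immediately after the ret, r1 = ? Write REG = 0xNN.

REG = 0x7f

prologue: push r1 → mem[0xa7]=0x7f, sp=0xa7
prologue: push r4 → mem[0xa6]=0x45, sp=0xa6
prologue: push r5 → mem[0xa5]=0xe1, sp=0xa5
body[0] add  r0, r2, #53 → r0=0xb3
body[1] xor  r1, r5, r5 → r1=0x00
body[2] add  r2, r4, r1 → r2=0x45
body[3] sub  r4, r2, #16 → r4=0x35
body[4] mov  r5, r0 → r5=0xb3
epilogue: pop r5=0xe1, sp=0xa6
epilogue: pop r4=0x45, sp=0xa7
epilogue: pop r1=0x7f, sp=0xa8
r1 is callee-saved → restored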